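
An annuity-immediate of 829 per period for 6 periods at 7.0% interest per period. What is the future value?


FV = PMT * ((1+i)^n - 1) / i
= 829 * ((1.07)^6 - 1) / 0.07
= 829 * (1.50073 - 1) / 0.07
= 5930.078


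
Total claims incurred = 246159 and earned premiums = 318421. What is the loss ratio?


Loss ratio = claims / premiums
= 246159 / 318421
= 0.7731


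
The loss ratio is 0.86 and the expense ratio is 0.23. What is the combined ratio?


Combined ratio = loss ratio + expense ratio
= 0.86 + 0.23
= 1.09


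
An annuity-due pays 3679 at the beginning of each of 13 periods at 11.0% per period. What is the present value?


PV_due = PMT * (1-(1+i)^(-n))/i * (1+i)
PV_immediate = 24832.7732
PV_due = 24832.7732 * 1.11
= 27564.3783


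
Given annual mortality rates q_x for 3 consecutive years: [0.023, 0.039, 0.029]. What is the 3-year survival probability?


p_k = 1 - q_k for each year
Survival = product of (1 - q_k)
= 0.977 * 0.961 * 0.971
= 0.9117


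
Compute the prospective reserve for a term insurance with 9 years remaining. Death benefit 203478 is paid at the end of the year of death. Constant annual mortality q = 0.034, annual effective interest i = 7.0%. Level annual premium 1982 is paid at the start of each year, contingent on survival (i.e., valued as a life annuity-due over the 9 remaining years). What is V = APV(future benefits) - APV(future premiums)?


v = 1/(1+i) = 0.934579
APV(future benefits) per unit = sum_{k=0}^{8} k_p_x * q * v^(k+1) = 0.196671
APV(future benefits) = 203478 * 0.196671 = 40018.1571
Life annuity-due factor ä_{x:9} = sum_{k=0}^{8} k_p_x * v^k = 6.189342
APV(future premiums) = 1982 * 6.189342 = 12267.276
V = 40018.1571 - 12267.276
= 27750.8811


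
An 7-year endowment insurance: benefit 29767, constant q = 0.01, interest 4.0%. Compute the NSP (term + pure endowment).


Term component = 1736.6481
Pure endowment = 7_p_x * v^7 * benefit = 0.932065 * 0.759918 * 29767 = 21083.7595
NSP = 22820.4076


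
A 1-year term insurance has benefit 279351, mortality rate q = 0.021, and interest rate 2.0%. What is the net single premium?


NSP = benefit * q * v
v = 1/(1+i) = 0.980392
NSP = 279351 * 0.021 * 0.980392
= 5751.3441


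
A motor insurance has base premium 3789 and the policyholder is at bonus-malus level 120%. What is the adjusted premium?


adjusted = base * BM_level / 100
= 3789 * 120 / 100
= 3789 * 1.2
= 4546.8


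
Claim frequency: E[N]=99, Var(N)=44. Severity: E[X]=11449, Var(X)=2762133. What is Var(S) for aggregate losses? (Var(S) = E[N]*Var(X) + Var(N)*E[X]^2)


Var(S) = E[N]*Var(X) + Var(N)*E[X]^2
= 99*2762133 + 44*11449^2
= 273451167 + 5767502444
= 6.0410e+09


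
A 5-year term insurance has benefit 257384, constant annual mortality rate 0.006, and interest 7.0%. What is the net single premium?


NSP = benefit * sum_{k=0}^{n-1} k_p_x * q * v^(k+1)
With constant q=0.006, v=0.934579
Sum = 0.024327
NSP = 257384 * 0.024327
= 6261.5079


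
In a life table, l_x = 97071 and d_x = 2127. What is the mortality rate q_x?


q_x = d_x / l_x
= 2127 / 97071
= 0.0219


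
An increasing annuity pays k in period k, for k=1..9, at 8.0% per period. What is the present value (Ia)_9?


(Ia)_n = sum_{k=1}^{n} k * v^k, v = 1/(1+i)
v = 0.925926
Sum computed term by term:
(Ia)_9 = 28.055


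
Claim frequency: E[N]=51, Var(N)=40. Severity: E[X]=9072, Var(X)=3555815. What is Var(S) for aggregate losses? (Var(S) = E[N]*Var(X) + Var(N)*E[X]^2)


Var(S) = E[N]*Var(X) + Var(N)*E[X]^2
= 51*3555815 + 40*9072^2
= 181346565 + 3292047360
= 3.4734e+09


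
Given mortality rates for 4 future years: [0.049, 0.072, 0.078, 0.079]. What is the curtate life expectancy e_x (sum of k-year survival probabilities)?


e_x = sum_{k=1}^{n} k_p_x
k_p_x values:
  1_p_x = 0.951
  2_p_x = 0.882528
  3_p_x = 0.813691
  4_p_x = 0.749409
e_x = 3.3966


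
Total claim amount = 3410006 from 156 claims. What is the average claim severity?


severity = total / number
= 3410006 / 156
= 21859.0128


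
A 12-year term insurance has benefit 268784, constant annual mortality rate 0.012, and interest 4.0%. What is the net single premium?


NSP = benefit * sum_{k=0}^{n-1} k_p_x * q * v^(k+1)
With constant q=0.012, v=0.961538
Sum = 0.106071
NSP = 268784 * 0.106071
= 28510.1202


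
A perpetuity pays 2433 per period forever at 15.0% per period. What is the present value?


PV = PMT / i
= 2433 / 0.15
= 16220.0


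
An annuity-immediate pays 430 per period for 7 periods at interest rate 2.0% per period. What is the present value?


PV = PMT * (1 - (1+i)^(-n)) / i
= 430 * (1 - (1+0.02)^(-7)) / 0.02
= 430 * (1 - 0.87056) / 0.02
= 430 * 6.471991
= 2782.9562


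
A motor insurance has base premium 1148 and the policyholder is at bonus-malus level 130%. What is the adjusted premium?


adjusted = base * BM_level / 100
= 1148 * 130 / 100
= 1148 * 1.3
= 1492.4


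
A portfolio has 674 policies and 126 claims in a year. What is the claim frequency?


frequency = claims / policies
= 126 / 674
= 0.1869


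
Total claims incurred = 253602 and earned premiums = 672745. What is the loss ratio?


Loss ratio = claims / premiums
= 253602 / 672745
= 0.377


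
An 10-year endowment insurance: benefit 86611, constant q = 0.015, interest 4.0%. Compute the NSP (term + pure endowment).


Term component = 9901.9266
Pure endowment = 10_p_x * v^10 * benefit = 0.85973 * 0.675564 * 86611 = 50303.9357
NSP = 60205.8623


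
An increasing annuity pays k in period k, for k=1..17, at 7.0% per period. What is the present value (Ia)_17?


(Ia)_n = sum_{k=1}^{n} k * v^k, v = 1/(1+i)
v = 0.934579
Sum computed term by term:
(Ia)_17 = 72.3555


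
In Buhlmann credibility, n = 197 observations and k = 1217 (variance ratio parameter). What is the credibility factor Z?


Z = n / (n + k)
= 197 / (197 + 1217)
= 197 / 1414
= 0.1393


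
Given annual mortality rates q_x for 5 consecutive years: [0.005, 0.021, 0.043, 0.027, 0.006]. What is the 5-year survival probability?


p_k = 1 - q_k for each year
Survival = product of (1 - q_k)
= 0.995 * 0.979 * 0.957 * 0.973 * 0.994
= 0.9016


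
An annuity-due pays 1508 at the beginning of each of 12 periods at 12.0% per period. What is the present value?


PV_due = PMT * (1-(1+i)^(-n))/i * (1+i)
PV_immediate = 9341.1163
PV_due = 9341.1163 * 1.12
= 10462.0503


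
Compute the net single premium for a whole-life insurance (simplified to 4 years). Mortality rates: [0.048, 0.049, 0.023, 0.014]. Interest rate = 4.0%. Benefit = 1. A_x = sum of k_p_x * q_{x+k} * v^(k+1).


v = 0.961538
Year 0: k_p_x=1.0, q=0.048, term=0.046154
Year 1: k_p_x=0.952, q=0.049, term=0.043129
Year 2: k_p_x=0.905352, q=0.023, term=0.018512
Year 3: k_p_x=0.884529, q=0.014, term=0.010585
A_x = 0.1184


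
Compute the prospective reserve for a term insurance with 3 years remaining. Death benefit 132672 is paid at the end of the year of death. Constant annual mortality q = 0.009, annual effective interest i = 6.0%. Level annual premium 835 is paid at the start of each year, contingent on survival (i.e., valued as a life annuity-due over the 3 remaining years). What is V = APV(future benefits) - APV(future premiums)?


v = 1/(1+i) = 0.943396
APV(future benefits) per unit = sum_{k=0}^{2} k_p_x * q * v^(k+1) = 0.02385
APV(future benefits) = 132672 * 0.02385 = 3164.1757
Life annuity-due factor ä_{x:3} = sum_{k=0}^{2} k_p_x * v^k = 2.808954
APV(future premiums) = 835 * 2.808954 = 2345.4768
V = 3164.1757 - 2345.4768
= 818.6989


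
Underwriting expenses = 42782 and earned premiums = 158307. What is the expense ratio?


Expense ratio = expenses / premiums
= 42782 / 158307
= 0.2702


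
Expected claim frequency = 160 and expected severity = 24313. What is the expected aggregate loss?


E[S] = E[N] * E[X]
= 160 * 24313
= 3.8901e+06


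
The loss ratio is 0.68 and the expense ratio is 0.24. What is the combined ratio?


Combined ratio = loss ratio + expense ratio
= 0.68 + 0.24
= 0.92


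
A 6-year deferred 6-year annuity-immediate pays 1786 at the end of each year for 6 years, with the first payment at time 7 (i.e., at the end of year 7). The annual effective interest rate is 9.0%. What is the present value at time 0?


PV at time 6 of the 6-year annuity-immediate:
a_n = 1786 * (1-(1+0.09)^(-6))/0.09 = 8011.8506
Discount back 6 years to time 0:
PV = 8011.8506 * (1+0.09)^(-6)
= 8011.8506 * 0.596267
= 4777.2047


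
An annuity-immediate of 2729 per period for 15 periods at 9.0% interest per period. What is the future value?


FV = PMT * ((1+i)^n - 1) / i
= 2729 * ((1.09)^15 - 1) / 0.09
= 2729 * (3.642482 - 1) / 0.09
= 80125.9404


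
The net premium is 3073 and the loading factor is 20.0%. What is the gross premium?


Gross = net * (1 + loading)
= 3073 * (1 + 0.2)
= 3073 * 1.2
= 3687.6


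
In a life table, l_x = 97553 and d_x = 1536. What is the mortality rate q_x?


q_x = d_x / l_x
= 1536 / 97553
= 0.0157


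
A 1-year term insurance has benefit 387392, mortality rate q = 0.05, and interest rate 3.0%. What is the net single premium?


NSP = benefit * q * v
v = 1/(1+i) = 0.970874
NSP = 387392 * 0.05 * 0.970874
= 18805.4369


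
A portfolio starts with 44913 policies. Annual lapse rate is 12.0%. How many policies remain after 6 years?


remaining = initial * (1 - lapse)^years
= 44913 * (1 - 0.12)^6
= 44913 * 0.464404
= 20857.7807


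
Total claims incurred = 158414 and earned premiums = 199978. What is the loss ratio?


Loss ratio = claims / premiums
= 158414 / 199978
= 0.7922


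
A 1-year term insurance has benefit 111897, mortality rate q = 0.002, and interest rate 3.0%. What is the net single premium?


NSP = benefit * q * v
v = 1/(1+i) = 0.970874
NSP = 111897 * 0.002 * 0.970874
= 217.2757


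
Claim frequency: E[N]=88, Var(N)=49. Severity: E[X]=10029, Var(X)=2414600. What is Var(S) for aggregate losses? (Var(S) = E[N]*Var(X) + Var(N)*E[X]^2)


Var(S) = E[N]*Var(X) + Var(N)*E[X]^2
= 88*2414600 + 49*10029^2
= 212484800 + 4928461209
= 5.1409e+09


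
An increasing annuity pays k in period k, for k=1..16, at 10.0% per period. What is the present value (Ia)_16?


(Ia)_n = sum_{k=1}^{n} k * v^k, v = 1/(1+i)
v = 0.909091
Sum computed term by term:
(Ia)_16 = 51.2401


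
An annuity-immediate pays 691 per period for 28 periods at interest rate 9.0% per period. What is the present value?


PV = PMT * (1 - (1+i)^(-n)) / i
= 691 * (1 - (1+0.09)^(-28)) / 0.09
= 691 * (1 - 0.089548) / 0.09
= 691 * 10.116128
= 6990.2447


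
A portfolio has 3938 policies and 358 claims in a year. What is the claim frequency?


frequency = claims / policies
= 358 / 3938
= 0.0909


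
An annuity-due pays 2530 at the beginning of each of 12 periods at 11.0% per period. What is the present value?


PV_due = PMT * (1-(1+i)^(-n))/i * (1+i)
PV_immediate = 16425.6611
PV_due = 16425.6611 * 1.11
= 18232.4838


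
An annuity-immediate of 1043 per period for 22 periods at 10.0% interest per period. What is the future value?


FV = PMT * ((1+i)^n - 1) / i
= 1043 * ((1.1)^22 - 1) / 0.1
= 1043 * (8.140275 - 1) / 0.1
= 74473.0676


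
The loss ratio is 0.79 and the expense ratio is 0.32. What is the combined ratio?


Combined ratio = loss ratio + expense ratio
= 0.79 + 0.32
= 1.11


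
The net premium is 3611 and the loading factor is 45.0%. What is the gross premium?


Gross = net * (1 + loading)
= 3611 * (1 + 0.45)
= 3611 * 1.45
= 5235.95


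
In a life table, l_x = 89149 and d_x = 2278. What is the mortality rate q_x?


q_x = d_x / l_x
= 2278 / 89149
= 0.0256


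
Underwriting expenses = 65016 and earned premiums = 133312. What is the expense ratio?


Expense ratio = expenses / premiums
= 65016 / 133312
= 0.4877


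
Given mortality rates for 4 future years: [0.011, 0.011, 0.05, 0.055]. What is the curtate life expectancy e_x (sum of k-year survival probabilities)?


e_x = sum_{k=1}^{n} k_p_x
k_p_x values:
  1_p_x = 0.989
  2_p_x = 0.978121
  3_p_x = 0.929215
  4_p_x = 0.878108
e_x = 3.7744


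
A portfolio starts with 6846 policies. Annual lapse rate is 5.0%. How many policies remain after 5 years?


remaining = initial * (1 - lapse)^years
= 6846 * (1 - 0.05)^5
= 6846 * 0.773781
= 5297.3043


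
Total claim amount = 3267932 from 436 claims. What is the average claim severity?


severity = total / number
= 3267932 / 436
= 7495.2569


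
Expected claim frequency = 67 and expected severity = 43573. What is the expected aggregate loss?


E[S] = E[N] * E[X]
= 67 * 43573
= 2.9194e+06


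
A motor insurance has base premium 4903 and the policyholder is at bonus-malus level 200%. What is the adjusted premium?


adjusted = base * BM_level / 100
= 4903 * 200 / 100
= 4903 * 2.0
= 9806.0


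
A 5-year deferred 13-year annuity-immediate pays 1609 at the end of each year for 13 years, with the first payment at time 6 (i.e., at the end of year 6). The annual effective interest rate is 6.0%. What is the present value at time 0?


PV at time 5 of the 13-year annuity-immediate:
a_n = 1609 * (1-(1+0.06)^(-13))/0.06 = 14243.9669
Discount back 5 years to time 0:
PV = 14243.9669 * (1+0.06)^(-5)
= 14243.9669 * 0.747258
= 10643.9207


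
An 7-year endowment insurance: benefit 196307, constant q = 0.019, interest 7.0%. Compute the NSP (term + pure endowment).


Term component = 19089.2685
Pure endowment = 7_p_x * v^7 * benefit = 0.874345 * 0.62275 * 196307 = 106888.8474
NSP = 125978.1159


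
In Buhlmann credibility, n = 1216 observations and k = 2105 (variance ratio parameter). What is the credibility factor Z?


Z = n / (n + k)
= 1216 / (1216 + 2105)
= 1216 / 3321
= 0.3662


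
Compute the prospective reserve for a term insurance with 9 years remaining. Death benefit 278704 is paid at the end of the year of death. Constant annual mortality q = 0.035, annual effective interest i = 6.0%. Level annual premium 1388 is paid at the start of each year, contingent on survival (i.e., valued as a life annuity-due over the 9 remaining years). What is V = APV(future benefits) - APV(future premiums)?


v = 1/(1+i) = 0.943396
APV(future benefits) per unit = sum_{k=0}^{8} k_p_x * q * v^(k+1) = 0.210173
APV(future benefits) = 278704 * 0.210173 = 58576.1475
Life annuity-due factor ä_{x:9} = sum_{k=0}^{8} k_p_x * v^k = 6.365249
APV(future premiums) = 1388 * 6.365249 = 8834.9662
V = 58576.1475 - 8834.9662
= 49741.1813


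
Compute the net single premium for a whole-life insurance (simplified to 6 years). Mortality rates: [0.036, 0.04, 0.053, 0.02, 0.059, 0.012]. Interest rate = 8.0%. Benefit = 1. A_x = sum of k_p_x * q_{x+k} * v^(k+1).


v = 0.925926
Year 0: k_p_x=1.0, q=0.036, term=0.033333
Year 1: k_p_x=0.964, q=0.04, term=0.033059
Year 2: k_p_x=0.92544, q=0.053, term=0.038936
Year 3: k_p_x=0.876392, q=0.02, term=0.012883
Year 4: k_p_x=0.858864, q=0.059, term=0.034487
Year 5: k_p_x=0.808191, q=0.012, term=0.006112
A_x = 0.1588


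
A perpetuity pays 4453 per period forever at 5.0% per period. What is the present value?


PV = PMT / i
= 4453 / 0.05
= 89060.0


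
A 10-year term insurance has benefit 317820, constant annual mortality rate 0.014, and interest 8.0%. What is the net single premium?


NSP = benefit * sum_{k=0}^{n-1} k_p_x * q * v^(k+1)
With constant q=0.014, v=0.925926
Sum = 0.089022
NSP = 317820 * 0.089022
= 28292.8744


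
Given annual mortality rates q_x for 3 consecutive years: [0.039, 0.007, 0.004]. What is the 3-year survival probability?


p_k = 1 - q_k for each year
Survival = product of (1 - q_k)
= 0.961 * 0.993 * 0.996
= 0.9505


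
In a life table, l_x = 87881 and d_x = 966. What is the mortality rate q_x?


q_x = d_x / l_x
= 966 / 87881
= 0.011


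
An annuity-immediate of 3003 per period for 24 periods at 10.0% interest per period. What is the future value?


FV = PMT * ((1+i)^n - 1) / i
= 3003 * ((1.1)^24 - 1) / 0.1
= 3003 * (9.849733 - 1) / 0.1
= 265757.4723


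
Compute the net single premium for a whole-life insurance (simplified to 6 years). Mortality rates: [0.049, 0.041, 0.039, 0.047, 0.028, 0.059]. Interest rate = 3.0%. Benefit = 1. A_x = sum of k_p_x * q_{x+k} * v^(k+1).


v = 0.970874
Year 0: k_p_x=1.0, q=0.049, term=0.047573
Year 1: k_p_x=0.951, q=0.041, term=0.036753
Year 2: k_p_x=0.912009, q=0.039, term=0.03255
Year 3: k_p_x=0.876441, q=0.047, term=0.036599
Year 4: k_p_x=0.835248, q=0.028, term=0.020174
Year 5: k_p_x=0.811861, q=0.059, term=0.040115
A_x = 0.2138


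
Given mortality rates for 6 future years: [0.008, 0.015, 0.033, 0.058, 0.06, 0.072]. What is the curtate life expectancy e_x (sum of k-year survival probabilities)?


e_x = sum_{k=1}^{n} k_p_x
k_p_x values:
  1_p_x = 0.992
  2_p_x = 0.97712
  3_p_x = 0.944875
  4_p_x = 0.890072
  5_p_x = 0.836668
  6_p_x = 0.776428
e_x = 5.4172


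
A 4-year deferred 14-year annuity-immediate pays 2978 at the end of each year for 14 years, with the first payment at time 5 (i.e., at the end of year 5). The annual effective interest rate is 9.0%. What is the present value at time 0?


PV at time 4 of the 14-year annuity-immediate:
a_n = 2978 * (1-(1+0.09)^(-14))/0.09 = 23187.1559
Discount back 4 years to time 0:
PV = 23187.1559 * (1+0.09)^(-4)
= 23187.1559 * 0.708425
= 16426.3658


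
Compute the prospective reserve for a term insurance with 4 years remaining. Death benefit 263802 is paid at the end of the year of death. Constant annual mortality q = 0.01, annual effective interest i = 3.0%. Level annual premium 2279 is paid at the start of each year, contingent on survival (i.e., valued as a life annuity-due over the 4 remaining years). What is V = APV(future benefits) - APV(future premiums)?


v = 1/(1+i) = 0.970874
APV(future benefits) per unit = sum_{k=0}^{3} k_p_x * q * v^(k+1) = 0.036631
APV(future benefits) = 263802 * 0.036631 = 9663.2576
Life annuity-due factor ä_{x:4} = sum_{k=0}^{3} k_p_x * v^k = 3.772964
APV(future premiums) = 2279 * 3.772964 = 8598.5857
V = 9663.2576 - 8598.5857
= 1064.6719


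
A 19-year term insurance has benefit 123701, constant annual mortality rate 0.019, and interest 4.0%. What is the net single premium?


NSP = benefit * sum_{k=0}^{n-1} k_p_x * q * v^(k+1)
With constant q=0.019, v=0.961538
Sum = 0.215869
NSP = 123701 * 0.215869
= 26703.2615


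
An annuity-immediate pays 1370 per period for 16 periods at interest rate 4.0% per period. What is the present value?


PV = PMT * (1 - (1+i)^(-n)) / i
= 1370 * (1 - (1+0.04)^(-16)) / 0.04
= 1370 * (1 - 0.533908) / 0.04
= 1370 * 11.652296
= 15963.645


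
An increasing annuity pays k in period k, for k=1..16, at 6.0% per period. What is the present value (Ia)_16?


(Ia)_n = sum_{k=1}^{n} k * v^k, v = 1/(1+i)
v = 0.943396
Sum computed term by term:
(Ia)_16 = 73.5651


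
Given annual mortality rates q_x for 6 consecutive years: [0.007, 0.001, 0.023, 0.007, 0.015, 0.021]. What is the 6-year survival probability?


p_k = 1 - q_k for each year
Survival = product of (1 - q_k)
= 0.993 * 0.999 * 0.977 * 0.993 * 0.985 * 0.979
= 0.9281


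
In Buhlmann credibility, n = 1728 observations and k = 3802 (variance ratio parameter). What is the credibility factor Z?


Z = n / (n + k)
= 1728 / (1728 + 3802)
= 1728 / 5530
= 0.3125


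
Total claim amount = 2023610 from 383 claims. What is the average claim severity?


severity = total / number
= 2023610 / 383
= 5283.577


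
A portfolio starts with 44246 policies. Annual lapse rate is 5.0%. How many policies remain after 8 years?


remaining = initial * (1 - lapse)^years
= 44246 * (1 - 0.05)^8
= 44246 * 0.66342
= 29353.7004


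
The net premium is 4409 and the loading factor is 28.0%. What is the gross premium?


Gross = net * (1 + loading)
= 4409 * (1 + 0.28)
= 4409 * 1.28
= 5643.52


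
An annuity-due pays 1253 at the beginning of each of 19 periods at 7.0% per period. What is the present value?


PV_due = PMT * (1-(1+i)^(-n))/i * (1+i)
PV_immediate = 12950.5008
PV_due = 12950.5008 * 1.07
= 13857.0359


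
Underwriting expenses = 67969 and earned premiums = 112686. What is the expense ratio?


Expense ratio = expenses / premiums
= 67969 / 112686
= 0.6032


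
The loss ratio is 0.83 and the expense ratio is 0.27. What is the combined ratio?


Combined ratio = loss ratio + expense ratio
= 0.83 + 0.27
= 1.1


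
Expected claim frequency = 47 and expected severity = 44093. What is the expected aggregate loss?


E[S] = E[N] * E[X]
= 47 * 44093
= 2.0724e+06


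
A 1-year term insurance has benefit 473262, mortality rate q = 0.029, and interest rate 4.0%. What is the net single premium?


NSP = benefit * q * v
v = 1/(1+i) = 0.961538
NSP = 473262 * 0.029 * 0.961538
= 13196.7288


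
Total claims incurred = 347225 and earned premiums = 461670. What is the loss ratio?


Loss ratio = claims / premiums
= 347225 / 461670
= 0.7521


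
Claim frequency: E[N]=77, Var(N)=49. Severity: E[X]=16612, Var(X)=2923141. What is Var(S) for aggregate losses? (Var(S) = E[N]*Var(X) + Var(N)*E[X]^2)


Var(S) = E[N]*Var(X) + Var(N)*E[X]^2
= 77*2923141 + 49*16612^2
= 225081857 + 13521968656
= 1.3747e+10


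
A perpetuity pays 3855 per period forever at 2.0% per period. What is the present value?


PV = PMT / i
= 3855 / 0.02
= 192750.0


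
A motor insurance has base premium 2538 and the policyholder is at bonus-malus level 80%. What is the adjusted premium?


adjusted = base * BM_level / 100
= 2538 * 80 / 100
= 2538 * 0.8
= 2030.4


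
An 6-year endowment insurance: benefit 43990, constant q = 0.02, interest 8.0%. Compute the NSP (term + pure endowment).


Term component = 3886.684
Pure endowment = 6_p_x * v^6 * benefit = 0.885842 * 0.63017 * 43990 = 24556.58
NSP = 28443.264


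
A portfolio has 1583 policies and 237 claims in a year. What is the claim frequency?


frequency = claims / policies
= 237 / 1583
= 0.1497


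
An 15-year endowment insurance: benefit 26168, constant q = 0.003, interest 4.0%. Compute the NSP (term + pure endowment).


Term component = 856.6145
Pure endowment = 15_p_x * v^15 * benefit = 0.955933 * 0.555265 * 26168 = 13889.8583
NSP = 14746.4729


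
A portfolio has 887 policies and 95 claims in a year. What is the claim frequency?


frequency = claims / policies
= 95 / 887
= 0.1071


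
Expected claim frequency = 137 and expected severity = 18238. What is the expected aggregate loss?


E[S] = E[N] * E[X]
= 137 * 18238
= 2.4986e+06


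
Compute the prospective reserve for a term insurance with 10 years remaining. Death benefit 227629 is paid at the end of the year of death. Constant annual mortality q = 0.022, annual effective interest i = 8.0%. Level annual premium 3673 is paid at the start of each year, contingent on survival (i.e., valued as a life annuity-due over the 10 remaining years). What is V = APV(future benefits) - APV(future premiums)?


v = 1/(1+i) = 0.925926
APV(future benefits) per unit = sum_{k=0}^{9} k_p_x * q * v^(k+1) = 0.135708
APV(future benefits) = 227629 * 0.135708 = 30891.0146
Life annuity-due factor ä_{x:10} = sum_{k=0}^{9} k_p_x * v^k = 6.662016
APV(future premiums) = 3673 * 6.662016 = 24469.584
V = 30891.0146 - 24469.584
= 6421.4307


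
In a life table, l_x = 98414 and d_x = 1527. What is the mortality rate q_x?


q_x = d_x / l_x
= 1527 / 98414
= 0.0155


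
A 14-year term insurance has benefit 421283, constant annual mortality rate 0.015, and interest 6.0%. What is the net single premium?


NSP = benefit * sum_{k=0}^{n-1} k_p_x * q * v^(k+1)
With constant q=0.015, v=0.943396
Sum = 0.12841
NSP = 421283 * 0.12841
= 54096.7593


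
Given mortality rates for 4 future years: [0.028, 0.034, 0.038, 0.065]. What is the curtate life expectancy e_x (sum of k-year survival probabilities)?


e_x = sum_{k=1}^{n} k_p_x
k_p_x values:
  1_p_x = 0.972
  2_p_x = 0.938952
  3_p_x = 0.903272
  4_p_x = 0.844559
e_x = 3.6588


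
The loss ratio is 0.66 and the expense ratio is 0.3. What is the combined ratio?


Combined ratio = loss ratio + expense ratio
= 0.66 + 0.3
= 0.96


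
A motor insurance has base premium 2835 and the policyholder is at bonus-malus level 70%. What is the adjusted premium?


adjusted = base * BM_level / 100
= 2835 * 70 / 100
= 2835 * 0.7
= 1984.5


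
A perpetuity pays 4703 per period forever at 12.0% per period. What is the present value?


PV = PMT / i
= 4703 / 0.12
= 39191.6667


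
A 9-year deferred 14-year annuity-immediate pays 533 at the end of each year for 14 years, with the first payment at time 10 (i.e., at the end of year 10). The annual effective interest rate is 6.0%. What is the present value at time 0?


PV at time 9 of the 14-year annuity-immediate:
a_n = 533 * (1-(1+0.06)^(-14))/0.06 = 4954.2264
Discount back 9 years to time 0:
PV = 4954.2264 * (1+0.06)^(-9)
= 4954.2264 * 0.591898
= 2932.399


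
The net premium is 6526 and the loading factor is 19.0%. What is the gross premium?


Gross = net * (1 + loading)
= 6526 * (1 + 0.19)
= 6526 * 1.19
= 7765.94


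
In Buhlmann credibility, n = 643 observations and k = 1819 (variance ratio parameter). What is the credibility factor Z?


Z = n / (n + k)
= 643 / (643 + 1819)
= 643 / 2462
= 0.2612


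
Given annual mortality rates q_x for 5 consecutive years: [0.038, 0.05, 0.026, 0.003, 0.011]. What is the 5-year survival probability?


p_k = 1 - q_k for each year
Survival = product of (1 - q_k)
= 0.962 * 0.95 * 0.974 * 0.997 * 0.989
= 0.8777


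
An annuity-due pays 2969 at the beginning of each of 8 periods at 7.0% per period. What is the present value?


PV_due = PMT * (1-(1+i)^(-n))/i * (1+i)
PV_immediate = 17728.7853
PV_due = 17728.7853 * 1.07
= 18969.8002


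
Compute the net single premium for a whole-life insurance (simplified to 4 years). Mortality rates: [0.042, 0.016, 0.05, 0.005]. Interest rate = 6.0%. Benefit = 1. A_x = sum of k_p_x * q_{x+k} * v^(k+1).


v = 0.943396
Year 0: k_p_x=1.0, q=0.042, term=0.039623
Year 1: k_p_x=0.958, q=0.016, term=0.013642
Year 2: k_p_x=0.942672, q=0.05, term=0.039574
Year 3: k_p_x=0.895538, q=0.005, term=0.003547
A_x = 0.0964


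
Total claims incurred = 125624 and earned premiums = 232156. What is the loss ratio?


Loss ratio = claims / premiums
= 125624 / 232156
= 0.5411


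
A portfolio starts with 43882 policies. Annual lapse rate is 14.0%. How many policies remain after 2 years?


remaining = initial * (1 - lapse)^years
= 43882 * (1 - 0.14)^2
= 43882 * 0.7396
= 32455.1272


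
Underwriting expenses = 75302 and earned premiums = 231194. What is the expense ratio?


Expense ratio = expenses / premiums
= 75302 / 231194
= 0.3257


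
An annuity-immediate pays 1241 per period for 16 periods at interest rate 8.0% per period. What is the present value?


PV = PMT * (1 - (1+i)^(-n)) / i
= 1241 * (1 - (1+0.08)^(-16)) / 0.08
= 1241 * (1 - 0.29189) / 0.08
= 1241 * 8.851369
= 10984.5491


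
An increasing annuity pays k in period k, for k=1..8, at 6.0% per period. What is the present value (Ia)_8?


(Ia)_n = sum_{k=1}^{n} k * v^k, v = 1/(1+i)
v = 0.943396
Sum computed term by term:
(Ia)_8 = 26.0514


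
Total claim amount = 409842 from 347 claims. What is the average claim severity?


severity = total / number
= 409842 / 347
= 1181.1009


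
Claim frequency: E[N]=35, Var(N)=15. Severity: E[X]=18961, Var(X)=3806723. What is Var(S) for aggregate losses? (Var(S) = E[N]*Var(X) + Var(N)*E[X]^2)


Var(S) = E[N]*Var(X) + Var(N)*E[X]^2
= 35*3806723 + 15*18961^2
= 133235305 + 5392792815
= 5.5260e+09


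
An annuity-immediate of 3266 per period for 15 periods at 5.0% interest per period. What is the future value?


FV = PMT * ((1+i)^n - 1) / i
= 3266 * ((1.05)^15 - 1) / 0.05
= 3266 * (2.078928 - 1) / 0.05
= 70475.5887


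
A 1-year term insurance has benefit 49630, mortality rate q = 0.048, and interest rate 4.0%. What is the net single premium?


NSP = benefit * q * v
v = 1/(1+i) = 0.961538
NSP = 49630 * 0.048 * 0.961538
= 2290.6154


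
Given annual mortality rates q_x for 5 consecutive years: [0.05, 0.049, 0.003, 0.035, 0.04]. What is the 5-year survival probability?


p_k = 1 - q_k for each year
Survival = product of (1 - q_k)
= 0.95 * 0.951 * 0.997 * 0.965 * 0.96
= 0.8344


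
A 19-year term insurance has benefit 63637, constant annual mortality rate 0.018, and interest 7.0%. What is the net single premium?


NSP = benefit * sum_{k=0}^{n-1} k_p_x * q * v^(k+1)
With constant q=0.018, v=0.934579
Sum = 0.164494
NSP = 63637 * 0.164494
= 10467.9162


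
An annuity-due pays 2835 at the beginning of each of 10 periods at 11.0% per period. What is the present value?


PV_due = PMT * (1-(1+i)^(-n))/i * (1+i)
PV_immediate = 16695.9728
PV_due = 16695.9728 * 1.11
= 18532.5298


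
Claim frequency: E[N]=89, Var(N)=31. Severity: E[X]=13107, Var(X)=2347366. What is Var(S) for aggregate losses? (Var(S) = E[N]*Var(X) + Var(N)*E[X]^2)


Var(S) = E[N]*Var(X) + Var(N)*E[X]^2
= 89*2347366 + 31*13107^2
= 208915574 + 5325596919
= 5.5345e+09


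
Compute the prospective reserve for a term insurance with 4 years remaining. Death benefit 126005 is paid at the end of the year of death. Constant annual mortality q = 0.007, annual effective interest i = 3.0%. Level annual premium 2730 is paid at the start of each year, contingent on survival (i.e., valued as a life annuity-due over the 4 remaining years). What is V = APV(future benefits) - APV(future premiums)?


v = 1/(1+i) = 0.970874
APV(future benefits) per unit = sum_{k=0}^{3} k_p_x * q * v^(k+1) = 0.025754
APV(future benefits) = 126005 * 0.025754 = 3245.1877
Life annuity-due factor ä_{x:4} = sum_{k=0}^{3} k_p_x * v^k = 3.789581
APV(future premiums) = 2730 * 3.789581 = 10345.557
V = 3245.1877 - 10345.557
= -7100.3693


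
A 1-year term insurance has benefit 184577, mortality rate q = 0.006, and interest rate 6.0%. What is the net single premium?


NSP = benefit * q * v
v = 1/(1+i) = 0.943396
NSP = 184577 * 0.006 * 0.943396
= 1044.7755


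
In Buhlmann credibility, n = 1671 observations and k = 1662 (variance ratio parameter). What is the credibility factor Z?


Z = n / (n + k)
= 1671 / (1671 + 1662)
= 1671 / 3333
= 0.5014


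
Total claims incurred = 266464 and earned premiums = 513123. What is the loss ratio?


Loss ratio = claims / premiums
= 266464 / 513123
= 0.5193


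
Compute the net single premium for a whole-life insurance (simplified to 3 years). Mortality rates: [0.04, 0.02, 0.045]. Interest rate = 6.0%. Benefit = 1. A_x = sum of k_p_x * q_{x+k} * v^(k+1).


v = 0.943396
Year 0: k_p_x=1.0, q=0.04, term=0.037736
Year 1: k_p_x=0.96, q=0.02, term=0.017088
Year 2: k_p_x=0.9408, q=0.045, term=0.035546
A_x = 0.0904


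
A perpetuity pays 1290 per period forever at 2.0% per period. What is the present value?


PV = PMT / i
= 1290 / 0.02
= 64500.0


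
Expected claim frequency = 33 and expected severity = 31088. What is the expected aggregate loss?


E[S] = E[N] * E[X]
= 33 * 31088
= 1.0259e+06


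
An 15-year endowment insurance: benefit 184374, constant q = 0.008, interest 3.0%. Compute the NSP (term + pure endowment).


Term component = 16729.2885
Pure endowment = 15_p_x * v^15 * benefit = 0.886493 * 0.641862 * 184374 = 104909.8798
NSP = 121639.1683


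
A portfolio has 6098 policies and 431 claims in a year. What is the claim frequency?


frequency = claims / policies
= 431 / 6098
= 0.0707


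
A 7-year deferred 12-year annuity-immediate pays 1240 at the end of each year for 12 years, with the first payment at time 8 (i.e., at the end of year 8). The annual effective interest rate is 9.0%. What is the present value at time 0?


PV at time 7 of the 12-year annuity-immediate:
a_n = 1240 * (1-(1+0.09)^(-12))/0.09 = 8879.2993
Discount back 7 years to time 0:
PV = 8879.2993 * (1+0.09)^(-7)
= 8879.2993 * 0.547034
= 4857.2808


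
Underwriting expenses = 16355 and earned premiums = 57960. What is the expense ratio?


Expense ratio = expenses / premiums
= 16355 / 57960
= 0.2822


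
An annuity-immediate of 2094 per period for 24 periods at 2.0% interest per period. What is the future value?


FV = PMT * ((1+i)^n - 1) / i
= 2094 * ((1.02)^24 - 1) / 0.02
= 2094 * (1.608437 - 1) / 0.02
= 63703.38


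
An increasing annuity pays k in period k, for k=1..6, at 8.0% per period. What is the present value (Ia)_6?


(Ia)_n = sum_{k=1}^{n} k * v^k, v = 1/(1+i)
v = 0.925926
Sum computed term by term:
(Ia)_6 = 15.1462


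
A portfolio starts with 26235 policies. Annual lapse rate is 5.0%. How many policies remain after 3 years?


remaining = initial * (1 - lapse)^years
= 26235 * (1 - 0.05)^3
= 26235 * 0.857375
= 22493.2331


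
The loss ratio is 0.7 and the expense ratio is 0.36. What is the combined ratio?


Combined ratio = loss ratio + expense ratio
= 0.7 + 0.36
= 1.06


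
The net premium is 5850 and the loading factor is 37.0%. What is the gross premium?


Gross = net * (1 + loading)
= 5850 * (1 + 0.37)
= 5850 * 1.37
= 8014.5


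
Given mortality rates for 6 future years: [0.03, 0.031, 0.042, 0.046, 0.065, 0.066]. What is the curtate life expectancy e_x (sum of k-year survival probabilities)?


e_x = sum_{k=1}^{n} k_p_x
k_p_x values:
  1_p_x = 0.97
  2_p_x = 0.93993
  3_p_x = 0.900453
  4_p_x = 0.859032
  5_p_x = 0.803195
  6_p_x = 0.750184
e_x = 5.2228


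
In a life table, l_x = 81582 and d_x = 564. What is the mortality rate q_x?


q_x = d_x / l_x
= 564 / 81582
= 0.0069


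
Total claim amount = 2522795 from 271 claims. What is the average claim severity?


severity = total / number
= 2522795 / 271
= 9309.2066


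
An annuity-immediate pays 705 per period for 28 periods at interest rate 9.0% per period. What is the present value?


PV = PMT * (1 - (1+i)^(-n)) / i
= 705 * (1 - (1+0.09)^(-28)) / 0.09
= 705 * (1 - 0.089548) / 0.09
= 705 * 10.116128
= 7131.8705


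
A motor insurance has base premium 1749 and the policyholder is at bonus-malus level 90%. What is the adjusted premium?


adjusted = base * BM_level / 100
= 1749 * 90 / 100
= 1749 * 0.9
= 1574.1


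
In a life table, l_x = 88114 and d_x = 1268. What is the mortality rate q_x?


q_x = d_x / l_x
= 1268 / 88114
= 0.0144


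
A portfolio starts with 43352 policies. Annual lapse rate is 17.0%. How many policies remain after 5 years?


remaining = initial * (1 - lapse)^years
= 43352 * (1 - 0.17)^5
= 43352 * 0.393904
= 17076.529


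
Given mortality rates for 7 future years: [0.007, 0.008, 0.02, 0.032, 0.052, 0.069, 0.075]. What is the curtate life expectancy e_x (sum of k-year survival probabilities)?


e_x = sum_{k=1}^{n} k_p_x
k_p_x values:
  1_p_x = 0.993
  2_p_x = 0.985056
  3_p_x = 0.965355
  4_p_x = 0.934464
  5_p_x = 0.885871
  6_p_x = 0.824746
  7_p_x = 0.76289
e_x = 6.3514


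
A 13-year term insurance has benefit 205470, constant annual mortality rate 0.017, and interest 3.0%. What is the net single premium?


NSP = benefit * sum_{k=0}^{n-1} k_p_x * q * v^(k+1)
With constant q=0.017, v=0.970874
Sum = 0.164613
NSP = 205470 * 0.164613
= 33823.0138


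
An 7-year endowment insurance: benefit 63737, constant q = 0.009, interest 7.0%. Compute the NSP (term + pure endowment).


Term component = 3016.583
Pure endowment = 7_p_x * v^7 * benefit = 0.938676 * 0.62275 * 63737 = 37258.1044
NSP = 40274.6875


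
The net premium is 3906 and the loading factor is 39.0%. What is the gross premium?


Gross = net * (1 + loading)
= 3906 * (1 + 0.39)
= 3906 * 1.39
= 5429.34


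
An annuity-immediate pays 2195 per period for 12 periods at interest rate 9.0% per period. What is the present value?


PV = PMT * (1 - (1+i)^(-n)) / i
= 2195 * (1 - (1+0.09)^(-12)) / 0.09
= 2195 * (1 - 0.355535) / 0.09
= 2195 * 7.160725
= 15717.792


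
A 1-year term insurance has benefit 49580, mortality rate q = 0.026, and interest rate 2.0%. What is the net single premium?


NSP = benefit * q * v
v = 1/(1+i) = 0.980392
NSP = 49580 * 0.026 * 0.980392
= 1263.8039


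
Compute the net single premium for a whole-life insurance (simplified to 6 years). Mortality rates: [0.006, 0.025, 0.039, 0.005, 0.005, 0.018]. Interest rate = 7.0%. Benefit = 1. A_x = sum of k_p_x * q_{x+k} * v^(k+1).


v = 0.934579
Year 0: k_p_x=1.0, q=0.006, term=0.005607
Year 1: k_p_x=0.994, q=0.025, term=0.021705
Year 2: k_p_x=0.96915, q=0.039, term=0.030853
Year 3: k_p_x=0.931353, q=0.005, term=0.003553
Year 4: k_p_x=0.926696, q=0.005, term=0.003304
Year 5: k_p_x=0.922063, q=0.018, term=0.011059
A_x = 0.0761


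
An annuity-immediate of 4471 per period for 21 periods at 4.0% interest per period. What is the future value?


FV = PMT * ((1+i)^n - 1) / i
= 4471 * ((1.04)^21 - 1) / 0.04
= 4471 * (2.278768 - 1) / 0.04
= 142934.3009


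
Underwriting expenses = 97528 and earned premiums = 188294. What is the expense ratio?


Expense ratio = expenses / premiums
= 97528 / 188294
= 0.518


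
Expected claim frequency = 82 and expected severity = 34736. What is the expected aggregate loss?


E[S] = E[N] * E[X]
= 82 * 34736
= 2.8484e+06


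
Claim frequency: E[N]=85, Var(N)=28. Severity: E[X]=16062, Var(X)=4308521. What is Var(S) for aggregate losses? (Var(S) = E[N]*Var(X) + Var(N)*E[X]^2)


Var(S) = E[N]*Var(X) + Var(N)*E[X]^2
= 85*4308521 + 28*16062^2
= 366224285 + 7223659632
= 7.5899e+09


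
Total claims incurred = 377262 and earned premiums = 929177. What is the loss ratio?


Loss ratio = claims / premiums
= 377262 / 929177
= 0.406


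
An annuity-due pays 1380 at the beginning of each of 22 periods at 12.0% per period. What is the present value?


PV_due = PMT * (1-(1+i)^(-n))/i * (1+i)
PV_immediate = 10549.6111
PV_due = 10549.6111 * 1.12
= 11815.5645


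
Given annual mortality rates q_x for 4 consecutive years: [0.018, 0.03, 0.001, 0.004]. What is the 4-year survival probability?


p_k = 1 - q_k for each year
Survival = product of (1 - q_k)
= 0.982 * 0.97 * 0.999 * 0.996
= 0.9478


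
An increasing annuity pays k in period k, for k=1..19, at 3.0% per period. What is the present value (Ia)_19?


(Ia)_n = sum_{k=1}^{n} k * v^k, v = 1/(1+i)
v = 0.970874
Sum computed term by term:
(Ia)_19 = 130.6026


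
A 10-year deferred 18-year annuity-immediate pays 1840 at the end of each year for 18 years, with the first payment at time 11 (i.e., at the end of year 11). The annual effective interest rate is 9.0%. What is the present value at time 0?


PV at time 10 of the 18-year annuity-immediate:
a_n = 1840 * (1-(1+0.09)^(-18))/0.09 = 16110.3502
Discount back 10 years to time 0:
PV = 16110.3502 * (1+0.09)^(-10)
= 16110.3502 * 0.422411
= 6805.186


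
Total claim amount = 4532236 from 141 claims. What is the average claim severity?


severity = total / number
= 4532236 / 141
= 32143.5177


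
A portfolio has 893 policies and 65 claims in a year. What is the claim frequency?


frequency = claims / policies
= 65 / 893
= 0.0728


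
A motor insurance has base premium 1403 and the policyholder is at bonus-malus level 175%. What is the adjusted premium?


adjusted = base * BM_level / 100
= 1403 * 175 / 100
= 1403 * 1.75
= 2455.25


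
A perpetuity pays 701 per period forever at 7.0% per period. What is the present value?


PV = PMT / i
= 701 / 0.07
= 10014.2857


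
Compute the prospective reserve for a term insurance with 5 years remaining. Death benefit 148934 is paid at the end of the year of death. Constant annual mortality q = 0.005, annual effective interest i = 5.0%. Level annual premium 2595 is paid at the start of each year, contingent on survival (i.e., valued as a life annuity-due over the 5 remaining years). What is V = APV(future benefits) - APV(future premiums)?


v = 1/(1+i) = 0.952381
APV(future benefits) per unit = sum_{k=0}^{4} k_p_x * q * v^(k+1) = 0.021442
APV(future benefits) = 148934 * 0.021442 = 3193.5117
Life annuity-due factor ä_{x:5} = sum_{k=0}^{4} k_p_x * v^k = 4.502917
APV(future premiums) = 2595 * 4.502917 = 11685.0697
V = 3193.5117 - 11685.0697
= -8491.5581
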